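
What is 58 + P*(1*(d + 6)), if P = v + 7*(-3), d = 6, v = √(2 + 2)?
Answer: -170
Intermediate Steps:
v = 2 (v = √4 = 2)
P = -19 (P = 2 + 7*(-3) = 2 - 21 = -19)
58 + P*(1*(d + 6)) = 58 - 19*(6 + 6) = 58 - 19*12 = 58 - 228 = -170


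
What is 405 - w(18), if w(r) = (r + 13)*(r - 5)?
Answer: 2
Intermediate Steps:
w(r) = (-5 + r)*(13 + r) (w(r) = (13 + r)*(-5 + r) = (-5 + r)*(13 + r))
405 - w(18) = 405 - (-65 + 18² + 8*18) = 405 - (-65 + 324 + 144) = 405 - 1*403 = 405 - 403 = 2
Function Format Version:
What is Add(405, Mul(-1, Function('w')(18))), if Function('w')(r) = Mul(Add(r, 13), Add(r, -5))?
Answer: 2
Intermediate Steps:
Function('w')(r) = Mul(Add(-5, r), Add(13, r)) (Function('w')(r) = Mul(Add(13, r), Add(-5, r)) = Mul(Add(-5, r), Add(13, r)))
Add(405, Mul(-1, Function('w')(18))) = Add(405, Mul(-1, Add(-65, Pow(18, 2), Mul(8, 18)))) = Add(405, Mul(-1, Add(-65, 324, 144))) = Add(405, Mul(-1, 403)) = Add(405, -403) = 2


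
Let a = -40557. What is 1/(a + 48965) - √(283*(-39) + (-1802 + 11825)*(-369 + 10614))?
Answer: 1/8408 - 13*√607542 ≈ -10133.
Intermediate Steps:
1/(a + 48965) - √(283*(-39) + (-1802 + 11825)*(-369 + 10614)) = 1/(-40557 + 48965) - √(283*(-39) + (-1802 + 11825)*(-369 + 10614)) = 1/8408 - √(-11037 + 10023*10245) = 1/8408 - √(-11037 + 102685635) = 1/8408 - √102674598 = 1/8408 - 13*√607542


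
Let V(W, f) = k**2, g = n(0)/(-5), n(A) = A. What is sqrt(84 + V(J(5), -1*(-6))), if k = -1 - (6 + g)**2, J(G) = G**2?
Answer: sqrt(1453) ≈ 38.118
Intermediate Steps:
g = 0 (g = 0/(-5) = 0*(-1/5) = 0)
k = -37 (k = -1 - (6 + 0)**2 = -1 - 1*6**2 = -1 - 1*36 = -1 - 36 = -37)
V(W, f) = 1369 (V(W, f) = (-37)**2 = 1369)
sqrt(84 + V(J(5), -1*(-6))) = sqrt(84 + 1369) = sqrt(1453)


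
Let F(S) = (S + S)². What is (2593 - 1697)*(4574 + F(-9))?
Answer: 4388608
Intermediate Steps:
F(S) = 4*S² (F(S) = (2*S)² = 4*S²)
(2593 - 1697)*(4574 + F(-9)) = (2593 - 1697)*(4574 + 4*(-9)²) = 896*(4574 + 4*81) = 896*(4574 + 324) = 896*4898 = 4388608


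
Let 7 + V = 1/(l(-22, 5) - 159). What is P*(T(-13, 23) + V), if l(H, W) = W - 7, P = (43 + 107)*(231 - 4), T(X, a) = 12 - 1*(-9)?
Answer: 76714650/161 ≈ 4.7649e+5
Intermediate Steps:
T(X, a) = 21 (T(X, a) = 12 + 9 = 21)
P = 34050 (P = 150*227 = 34050)
l(H, W) = -7 + W
V = -1128/161 (V = -7 + 1/((-7 + 5) - 159) = -7 + 1/(-2 - 159) = -7 + 1/(-161) = -7 - 1/161 = -1128/161 ≈ -7.0062)
P*(T(-13, 23) + V) = 34050*(21 - 1128/161) = 34050*(2253/161) = 76714650/161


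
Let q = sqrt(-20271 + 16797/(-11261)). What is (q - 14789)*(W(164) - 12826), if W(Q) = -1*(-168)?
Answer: 187199162 - 151896*I*sqrt(17852479957)/11261 ≈ 1.872e+8 - 1.8023e+6*I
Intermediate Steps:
q = 12*I*sqrt(17852479957)/11261 (q = sqrt(-20271 + 16797*(-1/11261)) = sqrt(-20271 - 16797/11261) = sqrt(-228288528/11261) = 12*I*sqrt(17852479957)/11261 ≈ 142.38*I)
W(Q) = 168
(q - 14789)*(W(164) - 12826) = (12*I*sqrt(17852479957)/11261 - 14789)*(168 - 12826) = (-14789 + 12*I*sqrt(17852479957)/11261)*(-12658) = 187199162 - 151896*I*sqrt(17852479957)/11261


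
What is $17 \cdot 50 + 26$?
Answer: $876$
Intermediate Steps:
$17 \cdot 50 + 26 = 850 + 26 = 876$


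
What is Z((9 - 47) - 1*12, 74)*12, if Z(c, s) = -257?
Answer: -3084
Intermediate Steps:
Z((9 - 47) - 1*12, 74)*12 = -257*12 = -3084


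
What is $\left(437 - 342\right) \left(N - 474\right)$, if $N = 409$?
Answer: $-6175$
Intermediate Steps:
$\left(437 - 342\right) \left(N - 474\right) = \left(437 - 342\right) \left(409 - 474\right) = 95 \left(-65\right) = -6175$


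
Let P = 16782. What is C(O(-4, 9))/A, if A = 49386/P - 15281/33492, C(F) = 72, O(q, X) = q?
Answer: 6744752928/232931695 ≈ 28.956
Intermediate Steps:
A = 232931695/93677124 (A = 49386/16782 - 15281/33492 = 49386*(1/16782) - 15281*1/33492 = 8231/2797 - 15281/33492 = 232931695/93677124 ≈ 2.4865)
C(O(-4, 9))/A = 72/(232931695/93677124) = 72*(93677124/232931695) = 6744752928/232931695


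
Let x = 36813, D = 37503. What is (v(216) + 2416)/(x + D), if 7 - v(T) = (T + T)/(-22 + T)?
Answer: 234815/7208652 ≈ 0.032574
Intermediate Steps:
v(T) = 7 - 2*T/(-22 + T) (v(T) = 7 - (T + T)/(-22 + T) = 7 - 2*T/(-22 + T))
(v(216) + 2416)/(x + D) = ((-154 + 5*216)/(-22 + 216) + 2416)/(36813 + 37503) = ((-154 + 1080)/194 + 2416)/74316 = ((1/194)*926 + 2416)*(1/74316) = (463/97 + 2416)*(1/74316) = (234815/97)*(1/74316) = 234815/7208652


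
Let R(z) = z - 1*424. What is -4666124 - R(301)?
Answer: -4666001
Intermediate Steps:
R(z) = -424 + z (R(z) = z - 424 = -424 + z)
-4666124 - R(301) = -4666124 - (-424 + 301) = -4666124 - 1*(-123) = -4666124 + 123 = -4666001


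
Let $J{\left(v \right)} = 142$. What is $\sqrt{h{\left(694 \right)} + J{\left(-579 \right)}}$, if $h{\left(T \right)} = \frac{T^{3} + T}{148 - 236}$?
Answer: $\frac{i \sqrt{1838339701}}{22} \approx 1948.9 i$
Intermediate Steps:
$h{\left(T \right)} = - \frac{T}{88} - \frac{T^{3}}{88}$ ($h{\left(T \right)} = \frac{T + T^{3}}{-88} = \left(T + T^{3}\right) \left(- \frac{1}{88}\right) = - \frac{T}{88} - \frac{T^{3}}{88}$)
$\sqrt{h{\left(694 \right)} + J{\left(-579 \right)}} = \sqrt{\left(- \frac{1}{88}\right) 694 \left(1 + 694^{2}\right) + 142} = \sqrt{\left(- \frac{1}{88}\right) 694 \left(1 + 481636\right) + 142} = \sqrt{\left(- \frac{1}{88}\right) 694 \cdot 481637 + 142} = \sqrt{- \frac{167128039}{44} + 142} = \sqrt{- \frac{167121791}{44}} = \frac{i \sqrt{1838339701}}{22}$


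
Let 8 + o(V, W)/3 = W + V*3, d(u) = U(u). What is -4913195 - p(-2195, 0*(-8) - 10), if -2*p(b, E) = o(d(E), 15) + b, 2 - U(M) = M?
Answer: -4914228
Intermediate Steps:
U(M) = 2 - M
d(u) = 2 - u
o(V, W) = -24 + 3*W + 9*V (o(V, W) = -24 + 3*(W + V*3) = -24 + 3*(W + 3*V) = -24 + (3*W + 9*V) = -24 + 3*W + 9*V)
p(b, E) = -39/2 - b/2 + 9*E/2 (p(b, E) = -((-24 + 3*15 + 9*(2 - E)) + b)/2 = -((-24 + 45 + (18 - 9*E)) + b)/2 = -((39 - 9*E) + b)/2 = -(39 + b - 9*E)/2 = -39/2 - b/2 + 9*E/2)
-4913195 - p(-2195, 0*(-8) - 10) = -4913195 - (-39/2 - ½*(-2195) + 9*(0*(-8) - 10)/2) = -4913195 - (-39/2 + 2195/2 + 9*(0 - 10)/2) = -4913195 - (-39/2 + 2195/2 + (9/2)*(-10)) = -4913195 - (-39/2 + 2195/2 - 45) = -4913195 - 1*1033 = -4913195 - 1033 = -4914228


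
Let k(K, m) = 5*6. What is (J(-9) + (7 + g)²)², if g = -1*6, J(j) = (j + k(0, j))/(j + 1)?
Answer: 169/64 ≈ 2.6406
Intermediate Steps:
k(K, m) = 30
J(j) = (30 + j)/(1 + j) (J(j) = (j + 30)/(j + 1) = (30 + j)/(1 + j))
g = -6
(J(-9) + (7 + g)²)² = ((30 - 9)/(1 - 9) + (7 - 6)²)² = (21/(-8) + 1²)² = (-⅛*21 + 1)² = (-21/8 + 1)² = (-13/8)² = 169/64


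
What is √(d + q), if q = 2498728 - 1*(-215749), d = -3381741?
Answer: 8*I*√10426 ≈ 816.86*I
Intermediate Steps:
q = 2714477 (q = 2498728 + 215749 = 2714477)
√(d + q) = √(-3381741 + 2714477) = √(-667264) = 8*I*√10426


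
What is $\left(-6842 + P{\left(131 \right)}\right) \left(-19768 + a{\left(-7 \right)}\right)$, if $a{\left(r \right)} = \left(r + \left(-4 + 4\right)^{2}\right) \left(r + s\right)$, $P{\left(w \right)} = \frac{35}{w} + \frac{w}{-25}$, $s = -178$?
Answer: $\frac{414235522428}{3275} \approx 1.2648 \cdot 10^{8}$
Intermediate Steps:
$P{\left(w \right)} = \frac{35}{w} - \frac{w}{25}$ ($P{\left(w \right)} = \frac{35}{w} + w \left(- \frac{1}{25}\right) = \frac{35}{w} - \frac{w}{25}$)
$a{\left(r \right)} = r \left(-178 + r\right)$ ($a{\left(r \right)} = \left(r + \left(-4 + 4\right)^{2}\right) \left(r - 178\right) = \left(r + 0^{2}\right) \left(-178 + r\right) = \left(r + 0\right) \left(-178 + r\right) = r \left(-178 + r\right)$)
$\left(-6842 + P{\left(131 \right)}\right) \left(-19768 + a{\left(-7 \right)}\right) = \left(-6842 + \left(\frac{35}{131} - \frac{131}{25}\right)\right) \left(-19768 - 7 \left(-178 - 7\right)\right) = \left(-6842 + \left(35 \cdot \frac{1}{131} - \frac{131}{25}\right)\right) \left(-19768 - -1295\right) = \left(-6842 + \left(\frac{35}{131} - \frac{131}{25}\right)\right) \left(-19768 + 1295\right) = \left(-6842 - \frac{16286}{3275}\right) \left(-18473\right) = \left(- \frac{22423836}{3275}\right) \left(-18473\right) = \frac{414235522428}{3275}$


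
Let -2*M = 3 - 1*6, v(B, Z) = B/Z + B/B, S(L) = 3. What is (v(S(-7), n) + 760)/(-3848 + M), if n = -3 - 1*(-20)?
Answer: -25880/130781 ≈ -0.19789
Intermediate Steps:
n = 17 (n = -3 + 20 = 17)
v(B, Z) = 1 + B/Z (v(B, Z) = B/Z + 1 = 1 + B/Z)
M = 3/2 (M = -(3 - 1*6)/2 = -(3 - 6)/2 = -1/2*(-3) = 3/2 ≈ 1.5000)
(v(S(-7), n) + 760)/(-3848 + M) = ((3 + 17)/17 + 760)/(-3848 + 3/2) = ((1/17)*20 + 760)/(-7693/2) = (20/17 + 760)*(-2/7693) = (12940/17)*(-2/7693) = -25880/130781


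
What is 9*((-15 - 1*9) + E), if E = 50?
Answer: 234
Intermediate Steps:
9*((-15 - 1*9) + E) = 9*((-15 - 1*9) + 50) = 9*((-15 - 9) + 50) = 9*(-24 + 50) = 9*26 = 234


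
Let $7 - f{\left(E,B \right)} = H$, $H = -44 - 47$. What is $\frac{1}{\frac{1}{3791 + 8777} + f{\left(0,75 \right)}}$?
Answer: $\frac{12568}{1231665} \approx 0.010204$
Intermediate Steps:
$H = -91$ ($H = -44 - 47 = -91$)
$f{\left(E,B \right)} = 98$ ($f{\left(E,B \right)} = 7 - -91 = 7 + 91 = 98$)
$\frac{1}{\frac{1}{3791 + 8777} + f{\left(0,75 \right)}} = \frac{1}{\frac{1}{3791 + 8777} + 98} = \frac{1}{\frac{1}{12568} + 98} = \frac{1}{\frac{1231665}{12568}} = \frac{12568}{1231665}$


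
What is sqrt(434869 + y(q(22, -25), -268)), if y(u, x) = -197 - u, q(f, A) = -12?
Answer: 2*sqrt(108671) ≈ 659.31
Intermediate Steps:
sqrt(434869 + y(q(22, -25), -268)) = sqrt(434869 + (-197 - 1*(-12))) = sqrt(434869 + (-197 + 12)) = sqrt(434869 - 185) = sqrt(434684) = 2*sqrt(108671)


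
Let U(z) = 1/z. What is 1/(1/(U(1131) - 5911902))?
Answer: -6686361161/1131 ≈ -5.9119e+6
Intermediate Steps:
1/(1/(U(1131) - 5911902)) = 1/(1/(1/1131 - 5911902)) = 1/(1/(-6686361161/1131)) = 1/(-1131/6686361161) = -6686361161/1131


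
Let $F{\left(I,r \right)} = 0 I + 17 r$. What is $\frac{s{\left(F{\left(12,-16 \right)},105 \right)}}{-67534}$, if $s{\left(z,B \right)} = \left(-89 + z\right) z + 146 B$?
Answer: $- \frac{56761}{33767} \approx -1.681$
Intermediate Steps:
$F{\left(I,r \right)} = 17 r$ ($F{\left(I,r \right)} = 0 + 17 r = 17 r$)
$s{\left(z,B \right)} = 146 B + z \left(-89 + z\right)$ ($s{\left(z,B \right)} = z \left(-89 + z\right) + 146 B = 146 B + z \left(-89 + z\right)$)
$\frac{s{\left(F{\left(12,-16 \right)},105 \right)}}{-67534} = \frac{\left(17 \left(-16\right)\right)^{2} - 89 \cdot 17 \left(-16\right) + 146 \cdot 105}{-67534} = \left(\left(-272\right)^{2} - -24208 + 15330\right) \left(- \frac{1}{67534}\right) = \left(73984 + 24208 + 15330\right) \left(- \frac{1}{67534}\right) = 113522 \left(- \frac{1}{67534}\right) = - \frac{56761}{33767}$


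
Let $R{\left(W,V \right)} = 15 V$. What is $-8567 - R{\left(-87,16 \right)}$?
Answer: $-8807$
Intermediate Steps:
$-8567 - R{\left(-87,16 \right)} = -8567 - 15 \cdot 16 = -8567 - 240 = -8807$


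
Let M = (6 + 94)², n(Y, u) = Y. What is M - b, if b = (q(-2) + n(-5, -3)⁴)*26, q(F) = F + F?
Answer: -6146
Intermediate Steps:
q(F) = 2*F
b = 16146 (b = (2*(-2) + (-5)⁴)*26 = (-4 + 625)*26 = 621*26 = 16146)
M = 10000 (M = 100² = 10000)
M - b = 10000 - 1*16146 = 10000 - 16146 = -6146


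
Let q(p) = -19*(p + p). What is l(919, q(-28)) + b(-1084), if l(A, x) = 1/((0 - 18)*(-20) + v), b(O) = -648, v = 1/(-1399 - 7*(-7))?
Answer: -314926002/485999 ≈ -648.00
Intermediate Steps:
v = -1/1350 (v = 1/(-1399 + 49) = 1/(-1350) = -1/1350 ≈ -0.00074074)
q(p) = -38*p
l(A, x) = 1350/485999 (l(A, x) = 1/((0 - 18)*(-20) - 1/1350) = 1/(-18*(-20) - 1/1350) = 1/(360 - 1/1350) = 1/(485999/1350) = 1350/485999)
l(919, q(-28)) + b(-1084) = 1350/485999 - 648 = -314926002/485999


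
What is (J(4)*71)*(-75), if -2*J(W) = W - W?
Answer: 0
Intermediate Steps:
J(W) = 0 (J(W) = -(W - W)/2 = -½*0 = 0)
(J(4)*71)*(-75) = (0*71)*(-75) = 0*(-75) = 0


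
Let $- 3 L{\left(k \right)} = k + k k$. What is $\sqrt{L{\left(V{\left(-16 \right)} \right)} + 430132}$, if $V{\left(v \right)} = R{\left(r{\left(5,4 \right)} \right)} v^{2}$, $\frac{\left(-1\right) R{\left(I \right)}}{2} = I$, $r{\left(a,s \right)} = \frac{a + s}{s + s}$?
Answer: $2 \sqrt{79933} \approx 565.45$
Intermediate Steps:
$r{\left(a,s \right)} = \frac{a + s}{2 s}$
$R{\left(I \right)} = - 2 I$
$V{\left(v \right)} = - \frac{9 v^{2}}{4}$ ($V{\left(v \right)} = - 2 \frac{5 + 4}{2 \cdot 4} v^{2} = - 2 \cdot \frac{1}{2} \cdot \frac{1}{4} \cdot 9 v^{2} = \left(-2\right) \frac{9}{8} v^{2} = - \frac{9 v^{2}}{4}$)
$L{\left(k \right)} = - \frac{k}{3} - \frac{k^{2}}{3}$ ($L{\left(k \right)} = - \frac{k + k k}{3} = - \frac{k + k^{2}}{3} = - \frac{k}{3} - \frac{k^{2}}{3}$)
$\sqrt{L{\left(V{\left(-16 \right)} \right)} + 430132} = \sqrt{- \frac{- \frac{9 \left(-16\right)^{2}}{4} \left(1 - \frac{9 \left(-16\right)^{2}}{4}\right)}{3} + 430132} = \sqrt{- \frac{\left(- \frac{9}{4}\right) 256 \left(1 - 576\right)}{3} + 430132} = \sqrt{\left(- \frac{1}{3}\right) \left(-576\right) \left(1 - 576\right) + 430132} = \sqrt{\left(- \frac{1}{3}\right) \left(-576\right) \left(-575\right) + 430132} = \sqrt{-110400 + 430132} = \sqrt{319732} = 2 \sqrt{79933}$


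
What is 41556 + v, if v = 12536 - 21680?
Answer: 32412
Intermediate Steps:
v = -9144
41556 + v = 41556 - 9144 = 32412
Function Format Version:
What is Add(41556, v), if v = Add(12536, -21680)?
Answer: 32412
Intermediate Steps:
v = -9144
Add(41556, v) = Add(41556, -9144) = 32412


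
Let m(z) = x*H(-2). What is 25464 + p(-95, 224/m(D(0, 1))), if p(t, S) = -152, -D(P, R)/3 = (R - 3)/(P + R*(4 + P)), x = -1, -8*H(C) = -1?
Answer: 25312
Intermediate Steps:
H(C) = 1/8 (H(C) = -1/8*(-1) = 1/8)
D(P, R) = -3*(-3 + R)/(P + R*(4 + P)) (D(P, R) = -3*(R - 3)/(P + R*(4 + P)) = -3*(-3 + R)/(P + R*(4 + P)))
m(z) = -1/8 (m(z) = -1*1/8 = -1/8)
25464 + p(-95, 224/m(D(0, 1))) = 25464 - 152 = 25312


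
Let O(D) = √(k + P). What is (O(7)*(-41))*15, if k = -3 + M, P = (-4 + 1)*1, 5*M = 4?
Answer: -123*I*√130 ≈ -1402.4*I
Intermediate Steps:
M = ⅘ (M = (⅕)*4 = ⅘ ≈ 0.80000)
P = -3 (P = -3*1 = -3)
k = -11/5 (k = -3 + ⅘ = -11/5 ≈ -2.2000)
O(D) = I*√130/5 (O(D) = √(-11/5 - 3) = √(-26/5) = I*√130/5)
(O(7)*(-41))*15 = ((I*√130/5)*(-41))*15 = -41*I*√130/5*15 = -123*I*√130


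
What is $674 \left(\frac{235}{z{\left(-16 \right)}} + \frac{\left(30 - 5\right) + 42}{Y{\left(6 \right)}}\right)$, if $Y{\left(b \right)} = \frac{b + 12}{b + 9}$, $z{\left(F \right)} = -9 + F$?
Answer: $\frac{469441}{15} \approx 31296.0$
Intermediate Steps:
$Y{\left(b \right)} = \frac{12 + b}{9 + b}$
$674 \left(\frac{235}{z{\left(-16 \right)}} + \frac{\left(30 - 5\right) + 42}{Y{\left(6 \right)}}\right) = 674 \left(\frac{235}{-9 - 16} + \frac{\left(30 - 5\right) + 42}{\frac{1}{9 + 6} \left(12 + 6\right)}\right) = 674 \left(\frac{235}{-25} + \frac{25 + 42}{\frac{1}{15} \cdot 18}\right) = 674 \left(235 \left(- \frac{1}{25}\right) + \frac{67}{\frac{1}{15} \cdot 18}\right) = 674 \left(- \frac{47}{5} + \frac{67}{\frac{6}{5}}\right) = 674 \left(- \frac{47}{5} + 67 \cdot \frac{5}{6}\right) = 674 \left(- \frac{47}{5} + \frac{335}{6}\right) = 674 \cdot \frac{1393}{30} = \frac{469441}{15}$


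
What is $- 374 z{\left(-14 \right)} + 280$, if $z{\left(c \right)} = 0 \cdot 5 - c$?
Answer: $-4956$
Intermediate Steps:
$z{\left(c \right)} = - c$ ($z{\left(c \right)} = 0 - c = - c$)
$- 374 z{\left(-14 \right)} + 280 = - 374 \left(\left(-1\right) \left(-14\right)\right) + 280 = \left(-374\right) 14 + 280 = -5236 + 280 = -4956$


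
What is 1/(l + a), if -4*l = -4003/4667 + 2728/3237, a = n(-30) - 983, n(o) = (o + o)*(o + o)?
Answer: 4648332/12164702239 ≈ 0.00038212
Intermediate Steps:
n(o) = 4*o² (n(o) = (2*o)*(2*o) = 4*o²)
a = 2617 (a = 4*(-30)² - 983 = 4*900 - 983 = 3600 - 983 = 2617)
l = 17395/4648332 (l = -(-4003/4667 + 2728/3237)/4 = -¼*(-17395/1162083) = 17395/4648332 ≈ 0.0037422)
1/(l + a) = 1/(17395/4648332 + 2617) = 1/(12164702239/4648332) = 4648332/12164702239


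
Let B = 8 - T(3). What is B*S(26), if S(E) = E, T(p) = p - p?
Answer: 208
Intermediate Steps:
T(p) = 0
B = 8 (B = 8 - 1*0 = 8 + 0 = 8)
B*S(26) = 8*26 = 208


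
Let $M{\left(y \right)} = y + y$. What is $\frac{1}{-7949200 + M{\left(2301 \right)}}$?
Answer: $- \frac{1}{7944598} \approx -1.2587 \cdot 10^{-7}$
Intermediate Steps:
$M{\left(y \right)} = 2 y$
$\frac{1}{-7949200 + M{\left(2301 \right)}} = \frac{1}{-7949200 + 2 \cdot 2301} = \frac{1}{-7949200 + 4602} = \frac{1}{-7944598} = - \frac{1}{7944598}$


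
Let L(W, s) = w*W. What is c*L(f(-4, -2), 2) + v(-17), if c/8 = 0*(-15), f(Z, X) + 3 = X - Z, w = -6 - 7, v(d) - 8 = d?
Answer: -9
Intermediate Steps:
v(d) = 8 + d
w = -13
f(Z, X) = -3 + X - Z (f(Z, X) = -3 + (X - Z) = -3 + X - Z)
c = 0 (c = 8*(0*(-15)) = 8*0 = 0)
L(W, s) = -13*W
c*L(f(-4, -2), 2) + v(-17) = 0*(-13*(-3 - 2 - 1*(-4))) + (8 - 17) = 0*(-13*(-3 - 2 + 4)) - 9 = 0*(-13*(-1)) - 9 = 0*13 - 9 = 0 - 9 = -9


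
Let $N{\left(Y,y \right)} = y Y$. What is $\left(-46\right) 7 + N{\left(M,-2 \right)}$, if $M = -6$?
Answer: $-310$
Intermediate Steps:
$N{\left(Y,y \right)} = Y y$
$\left(-46\right) 7 + N{\left(M,-2 \right)} = \left(-46\right) 7 - -12 = -322 + 12 = -310$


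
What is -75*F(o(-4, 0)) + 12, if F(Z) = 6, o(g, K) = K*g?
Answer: -438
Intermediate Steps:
-75*F(o(-4, 0)) + 12 = -75*6 + 12 = -450 + 12 = -438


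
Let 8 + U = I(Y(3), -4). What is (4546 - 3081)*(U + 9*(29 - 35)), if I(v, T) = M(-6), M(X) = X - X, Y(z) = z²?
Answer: -90830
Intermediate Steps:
M(X) = 0
I(v, T) = 0
U = -8 (U = -8 + 0 = -8)
(4546 - 3081)*(U + 9*(29 - 35)) = (4546 - 3081)*(-8 + 9*(29 - 35)) = 1465*(-8 + 9*(-6)) = 1465*(-8 - 54) = 1465*(-62) = -90830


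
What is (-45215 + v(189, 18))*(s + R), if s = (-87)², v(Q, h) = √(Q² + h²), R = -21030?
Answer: 608639115 - 121149*√445 ≈ 6.0608e+8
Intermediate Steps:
s = 7569
(-45215 + v(189, 18))*(s + R) = (-45215 + √(189² + 18²))*(7569 - 21030) = (-45215 + √(35721 + 324))*(-13461) = (-45215 + √36045)*(-13461) = (-45215 + 9*√445)*(-13461) = 608639115 - 121149*√445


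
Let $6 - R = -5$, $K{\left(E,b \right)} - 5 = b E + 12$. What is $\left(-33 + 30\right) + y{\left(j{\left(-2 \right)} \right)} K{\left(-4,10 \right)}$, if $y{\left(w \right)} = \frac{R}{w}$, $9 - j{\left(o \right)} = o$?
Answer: $-26$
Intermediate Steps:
$K{\left(E,b \right)} = 17 + E b$ ($K{\left(E,b \right)} = 5 + \left(b E + 12\right) = 5 + \left(E b + 12\right) = 5 + \left(12 + E b\right) = 17 + E b$)
$R = 11$ ($R = 6 - -5 = 6 + 5 = 11$)
$j{\left(o \right)} = 9 - o$
$y{\left(w \right)} = \frac{11}{w}$
$\left(-33 + 30\right) + y{\left(j{\left(-2 \right)} \right)} K{\left(-4,10 \right)} = \left(-33 + 30\right) + \frac{11}{9 - -2} \left(17 - 40\right) = -3 + \frac{11}{9 + 2} \left(17 - 40\right) = -3 + \frac{11}{11} \left(-23\right) = -3 + 11 \cdot \frac{1}{11} \left(-23\right) = -3 + 1 \left(-23\right) = -3 - 23 = -26$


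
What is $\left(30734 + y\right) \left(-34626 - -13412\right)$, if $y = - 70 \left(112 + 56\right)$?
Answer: $-402514436$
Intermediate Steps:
$y = -11760$ ($y = \left(-70\right) 168 = -11760$)
$\left(30734 + y\right) \left(-34626 - -13412\right) = \left(30734 - 11760\right) \left(-34626 - -13412\right) = 18974 \left(-34626 + \left(-4338 + 17750\right)\right) = 18974 \left(-34626 + 13412\right) = 18974 \left(-21214\right) = -402514436$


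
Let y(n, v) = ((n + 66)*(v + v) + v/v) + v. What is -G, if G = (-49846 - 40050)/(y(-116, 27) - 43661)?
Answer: -89896/46333 ≈ -1.9402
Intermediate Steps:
y(n, v) = 1 + v + 2*v*(66 + n) (y(n, v) = ((66 + n)*(2*v) + 1) + v = (2*v*(66 + n) + 1) + v = (1 + 2*v*(66 + n)) + v = 1 + v + 2*v*(66 + n))
G = 89896/46333 (G = (-49846 - 40050)/((1 + 133*27 + 2*(-116)*27) - 43661) = -89896/((1 + 3591 - 6264) - 43661) = -89896/(-2672 - 43661) = -89896/(-46333) = -89896*(-1/46333) = 89896/46333 ≈ 1.9402)
-G = -1*89896/46333 = -89896/46333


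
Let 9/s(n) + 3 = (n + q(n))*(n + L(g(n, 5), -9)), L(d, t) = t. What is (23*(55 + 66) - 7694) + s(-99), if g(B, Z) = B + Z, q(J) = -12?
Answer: -19619442/3995 ≈ -4911.0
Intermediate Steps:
s(n) = 9/(-3 + (-12 + n)*(-9 + n)) (s(n) = 9/(-3 + (n - 12)*(n - 9)) = 9/(-3 + (-12 + n)*(-9 + n)))
(23*(55 + 66) - 7694) + s(-99) = (23*(55 + 66) - 7694) + 9/(105 + (-99)**2 - 21*(-99)) = (23*121 - 7694) + 9/(105 + 9801 + 2079) = (2783 - 7694) + 9/11985 = -4911 + 9*(1/11985) = -4911 + 3/3995 = -19619442/3995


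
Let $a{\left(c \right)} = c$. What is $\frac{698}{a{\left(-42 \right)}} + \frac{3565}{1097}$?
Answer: $- \frac{307988}{23037} \approx -13.369$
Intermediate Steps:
$\frac{698}{a{\left(-42 \right)}} + \frac{3565}{1097} = \frac{698}{-42} + \frac{3565}{1097} = 698 \left(- \frac{1}{42}\right) + 3565 \cdot \frac{1}{1097} = - \frac{349}{21} + \frac{3565}{1097} = - \frac{307988}{23037}$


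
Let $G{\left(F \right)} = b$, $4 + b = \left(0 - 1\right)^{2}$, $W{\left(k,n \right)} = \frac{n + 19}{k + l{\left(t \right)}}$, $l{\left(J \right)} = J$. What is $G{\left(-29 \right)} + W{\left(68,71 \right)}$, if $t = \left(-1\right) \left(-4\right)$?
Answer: $- \frac{7}{4} \approx -1.75$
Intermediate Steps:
$t = 4$
$W{\left(k,n \right)} = \frac{19 + n}{4 + k}$ ($W{\left(k,n \right)} = \frac{n + 19}{k + 4} = \frac{19 + n}{4 + k}$)
$b = -3$ ($b = -4 + \left(0 - 1\right)^{2} = -4 + \left(-1\right)^{2} = -4 + 1 = -3$)
$G{\left(F \right)} = -3$
$G{\left(-29 \right)} + W{\left(68,71 \right)} = -3 + \frac{19 + 71}{4 + 68} = -3 + \frac{1}{72} \cdot 90 = -3 + \frac{5}{4} = - \frac{7}{4}$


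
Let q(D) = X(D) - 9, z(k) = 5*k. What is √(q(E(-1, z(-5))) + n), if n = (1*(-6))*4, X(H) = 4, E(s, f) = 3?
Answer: I*√29 ≈ 5.3852*I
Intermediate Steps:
q(D) = -5 (q(D) = 4 - 9 = -5)
n = -24 (n = -6*4 = -24)
√(q(E(-1, z(-5))) + n) = √(-5 - 24) = √(-29) = I*√29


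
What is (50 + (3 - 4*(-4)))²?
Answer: 4761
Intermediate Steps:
(50 + (3 - 4*(-4)))² = (50 + (3 + 16))² = (50 + 19)² = 69² = 4761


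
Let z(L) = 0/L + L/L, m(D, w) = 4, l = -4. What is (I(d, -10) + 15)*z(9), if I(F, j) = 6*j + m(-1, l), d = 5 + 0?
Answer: -41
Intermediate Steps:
d = 5
z(L) = 1 (z(L) = 0 + 1 = 1)
I(F, j) = 4 + 6*j (I(F, j) = 6*j + 4 = 4 + 6*j)
(I(d, -10) + 15)*z(9) = ((4 + 6*(-10)) + 15)*1 = ((4 - 60) + 15)*1 = (-56 + 15)*1 = -41*1 = -41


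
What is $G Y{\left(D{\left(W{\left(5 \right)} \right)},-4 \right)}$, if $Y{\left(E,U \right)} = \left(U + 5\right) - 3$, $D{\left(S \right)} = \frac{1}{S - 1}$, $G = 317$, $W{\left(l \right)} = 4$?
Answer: $-634$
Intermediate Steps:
$D{\left(S \right)} = \frac{1}{-1 + S}$
$Y{\left(E,U \right)} = 2 + U$ ($Y{\left(E,U \right)} = \left(5 + U\right) - 3 = 2 + U$)
$G Y{\left(D{\left(W{\left(5 \right)} \right)},-4 \right)} = 317 \left(2 - 4\right) = 317 \left(-2\right) = -634$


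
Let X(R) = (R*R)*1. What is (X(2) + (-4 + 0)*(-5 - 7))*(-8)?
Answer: -416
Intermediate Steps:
X(R) = R**2 (X(R) = R**2*1 = R**2)
(X(2) + (-4 + 0)*(-5 - 7))*(-8) = (2**2 + (-4 + 0)*(-5 - 7))*(-8) = (4 - 4*(-12))*(-8) = (4 + 48)*(-8) = 52*(-8) = -416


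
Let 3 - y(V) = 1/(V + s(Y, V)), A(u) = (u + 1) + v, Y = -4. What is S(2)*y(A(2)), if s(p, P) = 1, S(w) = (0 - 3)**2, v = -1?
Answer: 24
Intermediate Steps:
S(w) = 9 (S(w) = (-3)**2 = 9)
A(u) = u (A(u) = (u + 1) - 1 = (1 + u) - 1 = u)
y(V) = 3 - 1/(1 + V) (y(V) = 3 - 1/(V + 1) = 3 - 1/(1 + V))
S(2)*y(A(2)) = 9*((2 + 3*2)/(1 + 2)) = 9*((2 + 6)/3) = 9*((1/3)*8) = 9*(8/3) = 24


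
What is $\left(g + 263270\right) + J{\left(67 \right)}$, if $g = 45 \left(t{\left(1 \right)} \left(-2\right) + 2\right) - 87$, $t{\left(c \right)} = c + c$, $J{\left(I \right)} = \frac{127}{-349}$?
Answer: $\frac{91819330}{349} \approx 2.6309 \cdot 10^{5}$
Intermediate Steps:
$J{\left(I \right)} = - \frac{127}{349}$ ($J{\left(I \right)} = 127 \left(- \frac{1}{349}\right) = - \frac{127}{349}$)
$t{\left(c \right)} = 2 c$
$g = -177$ ($g = 45 \left(2 \cdot 1 \left(-2\right) + 2\right) - 87 = 45 \left(2 \left(-2\right) + 2\right) - 87 = 45 \left(-4 + 2\right) - 87 = 45 \left(-2\right) - 87 = -90 - 87 = -177$)
$\left(g + 263270\right) + J{\left(67 \right)} = \left(-177 + 263270\right) - \frac{127}{349} = 263093 - \frac{127}{349} = \frac{91819330}{349}$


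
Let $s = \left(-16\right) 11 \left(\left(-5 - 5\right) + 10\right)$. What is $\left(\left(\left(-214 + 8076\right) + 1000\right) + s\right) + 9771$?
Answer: $18633$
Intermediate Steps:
$s = 0$ ($s = - 176 \left(-10 + 10\right) = \left(-176\right) 0 = 0$)
$\left(\left(\left(-214 + 8076\right) + 1000\right) + s\right) + 9771 = \left(\left(\left(-214 + 8076\right) + 1000\right) + 0\right) + 9771 = \left(\left(7862 + 1000\right) + 0\right) + 9771 = \left(8862 + 0\right) + 9771 = 8862 + 9771 = 18633$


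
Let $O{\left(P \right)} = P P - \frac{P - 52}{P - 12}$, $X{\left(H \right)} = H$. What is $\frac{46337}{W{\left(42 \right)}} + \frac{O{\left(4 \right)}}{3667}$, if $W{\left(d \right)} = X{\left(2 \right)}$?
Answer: $\frac{169917799}{7334} \approx 23169.0$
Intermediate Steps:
$W{\left(d \right)} = 2$
$O{\left(P \right)} = P^{2} - \frac{-52 + P}{-12 + P}$
$\frac{46337}{W{\left(42 \right)}} + \frac{O{\left(4 \right)}}{3667} = \frac{46337}{2} + \frac{\frac{1}{-12 + 4} \left(52 + 4^{3} - 4 - 12 \cdot 4^{2}\right)}{3667} = 46337 \cdot \frac{1}{2} + \frac{52 + 64 - 4 - 192}{-8} \cdot \frac{1}{3667} = \frac{46337}{2} + - \frac{52 + 64 - 4 - 192}{8} \cdot \frac{1}{3667} = \frac{46337}{2} + \left(- \frac{1}{8}\right) \left(-80\right) \frac{1}{3667} = \frac{46337}{2} + 10 \cdot \frac{1}{3667} = \frac{46337}{2} + \frac{10}{3667} = \frac{169917799}{7334}$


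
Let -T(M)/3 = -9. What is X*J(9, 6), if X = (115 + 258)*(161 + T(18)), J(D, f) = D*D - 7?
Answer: 5189176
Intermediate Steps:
J(D, f) = -7 + D² (J(D, f) = D² - 7 = -7 + D²)
T(M) = 27 (T(M) = -3*(-9) = 27)
X = 70124 (X = (115 + 258)*(161 + 27) = 373*188 = 70124)
X*J(9, 6) = 70124*(-7 + 9²) = 70124*(-7 + 81) = 70124*74 = 5189176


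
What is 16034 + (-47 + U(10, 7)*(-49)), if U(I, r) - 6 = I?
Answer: 15203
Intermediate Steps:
U(I, r) = 6 + I
16034 + (-47 + U(10, 7)*(-49)) = 16034 + (-47 + (6 + 10)*(-49)) = 16034 + (-47 + 16*(-49)) = 16034 + (-47 - 784) = 16034 - 831 = 15203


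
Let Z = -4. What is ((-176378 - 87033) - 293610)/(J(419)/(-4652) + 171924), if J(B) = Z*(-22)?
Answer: -647815423/199947590 ≈ -3.2399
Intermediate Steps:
J(B) = 88 (J(B) = -4*(-22) = 88)
((-176378 - 87033) - 293610)/(J(419)/(-4652) + 171924) = ((-176378 - 87033) - 293610)/(88/(-4652) + 171924) = (-263411 - 293610)/(88*(-1/4652) + 171924) = -557021/(-22/1163 + 171924) = -557021/199947590/1163 = -557021*1163/199947590 = -647815423/199947590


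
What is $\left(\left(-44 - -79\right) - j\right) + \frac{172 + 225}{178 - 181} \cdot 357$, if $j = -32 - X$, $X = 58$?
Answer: $-47118$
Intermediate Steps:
$j = -90$ ($j = -32 - 58 = -90$)
$\left(\left(-44 - -79\right) - j\right) + \frac{172 + 225}{178 - 181} \cdot 357 = \left(\left(-44 - -79\right) - -90\right) + \frac{172 + 225}{178 - 181} \cdot 357 = \left(\left(-44 + 79\right) + 90\right) + \frac{397}{-3} \cdot 357 = \left(35 + 90\right) + 397 \left(- \frac{1}{3}\right) 357 = 125 - 47243 = -47118$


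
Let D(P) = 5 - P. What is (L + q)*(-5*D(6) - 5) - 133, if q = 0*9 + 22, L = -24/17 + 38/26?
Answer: -133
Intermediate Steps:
L = 11/221 (L = -24*1/17 + 38*(1/26) = -24/17 + 19/13 = 11/221 ≈ 0.049774)
q = 22 (q = 0 + 22 = 22)
(L + q)*(-5*D(6) - 5) - 133 = (11/221 + 22)*(-5*(5 - 1*6) - 5) - 133 = 4873*(-5*(5 - 6) - 5)/221 - 133 = 4873*(-5*(-1) - 5)/221 - 133 = 4873*(5 - 5)/221 - 133 = (4873/221)*0 - 133 = 0 - 133 = -133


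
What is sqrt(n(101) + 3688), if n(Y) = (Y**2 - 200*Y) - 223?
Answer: 33*I*sqrt(6) ≈ 80.833*I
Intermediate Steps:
n(Y) = -223 + Y**2 - 200*Y
sqrt(n(101) + 3688) = sqrt((-223 + 101**2 - 200*101) + 3688) = sqrt((-223 + 10201 - 20200) + 3688) = sqrt(-10222 + 3688) = sqrt(-6534) = 33*I*sqrt(6)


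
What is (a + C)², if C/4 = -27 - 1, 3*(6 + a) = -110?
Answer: 215296/9 ≈ 23922.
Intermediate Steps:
a = -128/3 (a = -6 + (⅓)*(-110) = -6 - 110/3 = -128/3 ≈ -42.667)
C = -112 (C = 4*(-27 - 1) = 4*(-28) = -112)
(a + C)² = (-128/3 - 112)² = (-464/3)² = 215296/9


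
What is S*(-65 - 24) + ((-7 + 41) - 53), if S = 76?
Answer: -6783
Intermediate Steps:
S*(-65 - 24) + ((-7 + 41) - 53) = 76*(-65 - 24) + ((-7 + 41) - 53) = 76*(-89) + (34 - 53) = -6764 - 19 = -6783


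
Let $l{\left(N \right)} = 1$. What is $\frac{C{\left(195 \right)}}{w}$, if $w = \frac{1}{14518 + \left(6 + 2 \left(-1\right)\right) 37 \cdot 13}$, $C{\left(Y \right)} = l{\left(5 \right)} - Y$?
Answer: $-3189748$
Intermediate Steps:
$C{\left(Y \right)} = 1 - Y$
$w = \frac{1}{16442}$ ($w = \frac{1}{14518 + \left(6 - 2\right) 37 \cdot 13} = \frac{1}{14518 + 4 \cdot 37 \cdot 13} = \frac{1}{14518 + 148 \cdot 13} = \frac{1}{14518 + 1924} = \frac{1}{16442} \approx 6.082 \cdot 10^{-5}$)
$\frac{C{\left(195 \right)}}{w} = \left(1 - 195\right) \frac{1}{\frac{1}{16442}} = \left(1 - 195\right) 16442 = \left(-194\right) 16442 = -3189748$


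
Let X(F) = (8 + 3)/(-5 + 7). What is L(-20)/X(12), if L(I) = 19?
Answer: 38/11 ≈ 3.4545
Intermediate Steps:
X(F) = 11/2
L(-20)/X(12) = 19/(11/2) = 19*(2/11) = 38/11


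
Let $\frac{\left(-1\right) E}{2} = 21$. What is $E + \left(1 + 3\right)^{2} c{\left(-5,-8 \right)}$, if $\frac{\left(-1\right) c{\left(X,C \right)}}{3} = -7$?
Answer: $294$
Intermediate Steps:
$E = -42$ ($E = \left(-2\right) 21 = -42$)
$c{\left(X,C \right)} = 21$ ($c{\left(X,C \right)} = \left(-3\right) \left(-7\right) = 21$)
$E + \left(1 + 3\right)^{2} c{\left(-5,-8 \right)} = -42 + \left(1 + 3\right)^{2} \cdot 21 = -42 + 4^{2} \cdot 21 = -42 + 16 \cdot 21 = -42 + 336 = 294$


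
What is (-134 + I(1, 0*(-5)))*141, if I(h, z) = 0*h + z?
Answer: -18894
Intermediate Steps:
I(h, z) = z (I(h, z) = 0 + z = z)
(-134 + I(1, 0*(-5)))*141 = (-134 + 0*(-5))*141 = (-134 + 0)*141 = -134*141 = -18894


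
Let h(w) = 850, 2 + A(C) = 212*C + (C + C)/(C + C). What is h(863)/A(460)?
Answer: 850/97519 ≈ 0.0087163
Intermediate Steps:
A(C) = -1 + 212*C (A(C) = -2 + (212*C + (C + C)/(C + C)) = -2 + (212*C + (2*C)/((2*C))) = -2 + (212*C + (2*C)*(1/(2*C))) = -2 + (212*C + 1) = -2 + (1 + 212*C) = -1 + 212*C)
h(863)/A(460) = 850/(-1 + 212*460) = 850/(-1 + 97520) = 850/97519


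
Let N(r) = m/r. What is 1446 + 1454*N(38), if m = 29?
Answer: 48557/19 ≈ 2555.6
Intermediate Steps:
N(r) = 29/r
1446 + 1454*N(38) = 1446 + 1454*(29/38) = 1446 + 21083/19 = 48557/19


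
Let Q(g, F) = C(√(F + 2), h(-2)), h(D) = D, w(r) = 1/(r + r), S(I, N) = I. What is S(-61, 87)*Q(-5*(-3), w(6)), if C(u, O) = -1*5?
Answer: 305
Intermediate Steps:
w(r) = 1/(2*r)
C(u, O) = -5
Q(g, F) = -5
S(-61, 87)*Q(-5*(-3), w(6)) = -61*(-5) = 305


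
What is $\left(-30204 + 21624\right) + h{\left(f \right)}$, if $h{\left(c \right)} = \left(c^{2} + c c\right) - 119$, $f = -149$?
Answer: $35703$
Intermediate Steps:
$h{\left(c \right)} = -119 + 2 c^{2}$ ($h{\left(c \right)} = \left(c^{2} + c^{2}\right) - 119 = 2 c^{2} - 119 = -119 + 2 c^{2}$)
$\left(-30204 + 21624\right) + h{\left(f \right)} = \left(-30204 + 21624\right) - \left(119 - 2 \left(-149\right)^{2}\right) = -8580 + \left(-119 + 2 \cdot 22201\right) = -8580 + \left(-119 + 44402\right) = -8580 + 44283 = 35703$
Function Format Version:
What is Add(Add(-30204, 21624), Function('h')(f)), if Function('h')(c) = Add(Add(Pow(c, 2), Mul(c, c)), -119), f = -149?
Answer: 35703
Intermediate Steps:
Function('h')(c) = Add(-119, Mul(2, Pow(c, 2))) (Function('h')(c) = Add(Add(Pow(c, 2), Pow(c, 2)), -119) = Add(Mul(2, Pow(c, 2)), -119) = Add(-119, Mul(2, Pow(c, 2))))
Add(Add(-30204, 21624), Function('h')(f)) = Add(Add(-30204, 21624), Add(-119, Mul(2, Pow(-149, 2)))) = Add(-8580, Add(-119, Mul(2, 22201))) = Add(-8580, Add(-119, 44402)) = Add(-8580, 44283) = 35703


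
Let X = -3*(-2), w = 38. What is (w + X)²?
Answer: 1936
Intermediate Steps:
X = 6
(w + X)² = (38 + 6)² = 44² = 1936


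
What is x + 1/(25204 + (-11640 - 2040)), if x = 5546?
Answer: 63912105/11524 ≈ 5546.0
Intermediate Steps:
x + 1/(25204 + (-11640 - 2040)) = 5546 + 1/(25204 + (-11640 - 2040)) = 5546 + 1/(25204 - 13680) = 5546 + 1/11524 = 63912105/11524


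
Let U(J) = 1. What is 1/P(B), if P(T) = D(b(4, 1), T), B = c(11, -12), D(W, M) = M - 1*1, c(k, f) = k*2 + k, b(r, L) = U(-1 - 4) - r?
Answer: 1/32 ≈ 0.031250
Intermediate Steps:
b(r, L) = 1 - r
c(k, f) = 3*k (c(k, f) = 2*k + k = 3*k)
D(W, M) = -1 + M (D(W, M) = M - 1 = -1 + M)
B = 33 (B = 3*11 = 33)
P(T) = -1 + T
1/P(B) = 1/(-1 + 33) = 1/32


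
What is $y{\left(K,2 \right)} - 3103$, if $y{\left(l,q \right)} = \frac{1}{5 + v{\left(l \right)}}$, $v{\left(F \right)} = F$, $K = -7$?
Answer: $- \frac{6207}{2} \approx -3103.5$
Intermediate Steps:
$y{\left(l,q \right)} = \frac{1}{5 + l}$
$y{\left(K,2 \right)} - 3103 = \frac{1}{5 - 7} - 3103 = \frac{1}{-2} - 3103 = - \frac{1}{2} - 3103 = - \frac{6207}{2}$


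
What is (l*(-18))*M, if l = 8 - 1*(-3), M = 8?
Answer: -1584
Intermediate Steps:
l = 11 (l = 8 + 3 = 11)
(l*(-18))*M = (11*(-18))*8 = -198*8 = -1584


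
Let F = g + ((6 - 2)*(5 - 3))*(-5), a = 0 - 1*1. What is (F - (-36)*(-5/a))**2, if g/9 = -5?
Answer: 9025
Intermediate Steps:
g = -45 (g = 9*(-5) = -45)
a = -1 (a = 0 - 1 = -1)
F = -85 (F = -45 + ((6 - 2)*(5 - 3))*(-5) = -45 + (4*2)*(-5) = -45 + 8*(-5) = -45 - 40 = -85)
(F - (-36)*(-5/a))**2 = (-85 - (-36)*(-5/(-1)))**2 = (-85 - (-36)*(-5*(-1)))**2 = (-85 - (-36)*5)**2 = (-85 - 12*(-15))**2 = (-85 + 180)**2 = 95**2 = 9025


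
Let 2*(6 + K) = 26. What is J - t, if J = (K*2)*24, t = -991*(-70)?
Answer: -69034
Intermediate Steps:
K = 7 (K = -6 + (1/2)*26 = -6 + 13 = 7)
t = 69370
J = 336 (J = (7*2)*24 = 14*24 = 336)
J - t = 336 - 1*69370 = 336 - 69370 = -69034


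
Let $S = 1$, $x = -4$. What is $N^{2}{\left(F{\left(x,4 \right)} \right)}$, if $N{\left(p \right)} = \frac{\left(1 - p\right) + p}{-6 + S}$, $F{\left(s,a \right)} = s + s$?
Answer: $\frac{1}{25} \approx 0.04$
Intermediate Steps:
$F{\left(s,a \right)} = 2 s$
$N{\left(p \right)} = - \frac{1}{5}$ ($N{\left(p \right)} = \frac{\left(1 - p\right) + p}{-6 + 1} = 1 \frac{1}{-5} = 1 \left(- \frac{1}{5}\right) = - \frac{1}{5}$)
$N^{2}{\left(F{\left(x,4 \right)} \right)} = \left(- \frac{1}{5}\right)^{2} = \frac{1}{25}$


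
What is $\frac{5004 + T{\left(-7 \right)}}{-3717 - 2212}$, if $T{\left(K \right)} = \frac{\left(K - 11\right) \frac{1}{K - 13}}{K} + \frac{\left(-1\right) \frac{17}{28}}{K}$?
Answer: $- \frac{4903879}{5810420} \approx -0.84398$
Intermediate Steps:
$T{\left(K \right)} = - \frac{17}{28 K} + \frac{-11 + K}{K \left(-13 + K\right)}$ ($T{\left(K \right)} = \frac{\left(-11 + K\right) \frac{1}{-13 + K}}{K} + \frac{\left(-1\right) 17 \cdot \frac{1}{28}}{K} = \frac{\frac{1}{-13 + K} \left(-11 + K\right)}{K} + \frac{\left(-1\right) \frac{17}{28}}{K} = \frac{-11 + K}{K \left(-13 + K\right)} - \frac{17}{28 K} = - \frac{17}{28 K} + \frac{-11 + K}{K \left(-13 + K\right)}$)
$\frac{5004 + T{\left(-7 \right)}}{-3717 - 2212} = \frac{5004 + \frac{-87 + 11 \left(-7\right)}{28 \left(-7\right) \left(-13 - 7\right)}}{-3717 - 2212} = \frac{5004 + \frac{1}{28} \left(- \frac{1}{7}\right) \frac{1}{-20} \left(-87 - 77\right)}{-5929} = \left(5004 + \frac{1}{28} \left(- \frac{1}{7}\right) \left(- \frac{1}{20}\right) \left(-164\right)\right) \left(- \frac{1}{5929}\right) = \left(5004 - \frac{41}{980}\right) \left(- \frac{1}{5929}\right) = \frac{4903879}{980} \left(- \frac{1}{5929}\right) = - \frac{4903879}{5810420}$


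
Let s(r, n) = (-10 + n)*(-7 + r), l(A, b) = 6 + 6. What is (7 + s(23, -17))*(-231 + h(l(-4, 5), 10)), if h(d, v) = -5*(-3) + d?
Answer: 86700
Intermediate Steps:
l(A, b) = 12
h(d, v) = 15 + d
(7 + s(23, -17))*(-231 + h(l(-4, 5), 10)) = (7 + (70 - 10*23 - 7*(-17) - 17*23))*(-231 + (15 + 12)) = (7 + (70 - 230 + 119 - 391))*(-231 + 27) = (7 - 432)*(-204) = -425*(-204) = 86700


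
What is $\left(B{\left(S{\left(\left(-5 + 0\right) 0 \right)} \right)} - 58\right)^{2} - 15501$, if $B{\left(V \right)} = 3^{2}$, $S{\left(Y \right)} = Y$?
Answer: $-13100$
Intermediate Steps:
$B{\left(V \right)} = 9$
$\left(B{\left(S{\left(\left(-5 + 0\right) 0 \right)} \right)} - 58\right)^{2} - 15501 = \left(9 - 58\right)^{2} - 15501 = \left(-49\right)^{2} - 15501 = 2401 - 15501 = -13100$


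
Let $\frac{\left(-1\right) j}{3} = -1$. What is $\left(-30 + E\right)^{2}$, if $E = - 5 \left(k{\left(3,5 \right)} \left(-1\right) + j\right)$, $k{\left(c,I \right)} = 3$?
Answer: $900$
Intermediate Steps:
$j = 3$ ($j = \left(-3\right) \left(-1\right) = 3$)
$E = 0$ ($E = - 5 \left(3 \left(-1\right) + 3\right) = - 5 \left(-3 + 3\right) = \left(-5\right) 0 = 0$)
$\left(-30 + E\right)^{2} = \left(-30 + 0\right)^{2} = \left(-30\right)^{2} = 900$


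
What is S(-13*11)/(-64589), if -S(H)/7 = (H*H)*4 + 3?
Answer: 81799/9227 ≈ 8.8652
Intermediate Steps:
S(H) = -21 - 28*H² (S(H) = -7*((H*H)*4 + 3) = -7*(H²*4 + 3) = -7*(4*H² + 3) = -7*(3 + 4*H²) = -21 - 28*H²)
S(-13*11)/(-64589) = (-21 - 28*(-13*11)²)/(-64589) = (-21 - 28*(-143)²)*(-1/64589) = (-21 - 28*20449)*(-1/64589) = (-21 - 572572)*(-1/64589) = -572593*(-1/64589) = 81799/9227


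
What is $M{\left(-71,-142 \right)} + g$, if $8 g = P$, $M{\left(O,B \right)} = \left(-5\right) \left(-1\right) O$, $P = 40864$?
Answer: $4753$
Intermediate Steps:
$M{\left(O,B \right)} = 5 O$
$g = 5108$ ($g = \frac{1}{8} \cdot 40864 = 5108$)
$M{\left(-71,-142 \right)} + g = 5 \left(-71\right) + 5108 = -355 + 5108 = 4753$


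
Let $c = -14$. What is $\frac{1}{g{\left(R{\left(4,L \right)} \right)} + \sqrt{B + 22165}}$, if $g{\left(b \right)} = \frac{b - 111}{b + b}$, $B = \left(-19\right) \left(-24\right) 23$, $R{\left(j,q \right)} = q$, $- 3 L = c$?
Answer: $\frac{8932}{25498191} + \frac{784 \sqrt{32653}}{25498191} \approx 0.0059064$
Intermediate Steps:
$L = \frac{14}{3}$ ($L = \left(- \frac{1}{3}\right) \left(-14\right) = \frac{14}{3} \approx 4.6667$)
$B = 10488$ ($B = 456 \cdot 23 = 10488$)
$g{\left(b \right)} = \frac{-111 + b}{2 b}$
$\frac{1}{g{\left(R{\left(4,L \right)} \right)} + \sqrt{B + 22165}} = \frac{1}{\frac{-111 + \frac{14}{3}}{2 \cdot \frac{14}{3}} + \sqrt{10488 + 22165}} = \frac{1}{\frac{1}{2} \cdot \frac{3}{14} \left(- \frac{319}{3}\right) + \sqrt{32653}} = \frac{1}{- \frac{319}{28} + \sqrt{32653}}$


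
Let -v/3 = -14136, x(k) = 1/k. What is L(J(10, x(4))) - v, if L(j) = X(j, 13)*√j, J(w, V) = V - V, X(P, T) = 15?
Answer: -42408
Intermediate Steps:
J(w, V) = 0
L(j) = 15*√j
v = 42408 (v = -3*(-14136) = 42408)
L(J(10, x(4))) - v = 15*√0 - 1*42408 = 15*0 - 42408 = 0 - 42408 = -42408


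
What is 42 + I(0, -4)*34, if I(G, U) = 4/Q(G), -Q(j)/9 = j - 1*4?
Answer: 412/9 ≈ 45.778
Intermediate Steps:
Q(j) = 36 - 9*j (Q(j) = -9*(j - 1*4) = -9*(j - 4) = -9*(-4 + j) = 36 - 9*j)
I(G, U) = 4/(36 - 9*G)
42 + I(0, -4)*34 = 42 - 4/(-36 + 9*0)*34 = 42 - 4/(-36 + 0)*34 = 42 - 4/(-36)*34 = 42 - 4*(-1/36)*34 = 42 + (1/9)*34 = 42 + 34/9 = 412/9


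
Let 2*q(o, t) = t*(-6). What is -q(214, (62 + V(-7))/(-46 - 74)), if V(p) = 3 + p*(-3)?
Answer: -43/20 ≈ -2.1500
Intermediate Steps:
V(p) = 3 - 3*p
q(o, t) = -3*t (q(o, t) = (t*(-6))/2 = (-6*t)/2 = -3*t)
-q(214, (62 + V(-7))/(-46 - 74)) = -(-3)*(62 + (3 - 3*(-7)))/(-46 - 74) = -(-3)*(62 + (3 + 21))/(-120) = -(-3)*(62 + 24)*(-1/120) = -(-3)*86*(-1/120) = -(-3)*(-43)/60 = -1*43/20 = -43/20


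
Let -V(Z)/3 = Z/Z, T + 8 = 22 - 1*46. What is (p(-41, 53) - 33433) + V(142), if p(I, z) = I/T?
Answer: -1069911/32 ≈ -33435.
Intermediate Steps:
T = -32 (T = -8 + (22 - 1*46) = -8 + (22 - 46) = -8 - 24 = -32)
V(Z) = -3 (V(Z) = -3*Z/Z = -3*1 = -3)
p(I, z) = -I/32 (p(I, z) = I/(-32) = I*(-1/32) = -I/32)
(p(-41, 53) - 33433) + V(142) = (-1/32*(-41) - 33433) - 3 = (41/32 - 33433) - 3 = -1069815/32 - 3 = -1069911/32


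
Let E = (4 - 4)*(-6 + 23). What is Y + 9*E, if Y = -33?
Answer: -33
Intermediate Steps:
E = 0 (E = 0*17 = 0)
Y + 9*E = -33 + 9*0 = -33 + 0 = -33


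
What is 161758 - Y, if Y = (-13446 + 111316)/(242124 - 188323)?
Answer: 8702644288/53801 ≈ 1.6176e+5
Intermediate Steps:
Y = 97870/53801 ≈ 1.8191
161758 - Y = 161758 - 1*97870/53801 = 161758 - 97870/53801 = 8702644288/53801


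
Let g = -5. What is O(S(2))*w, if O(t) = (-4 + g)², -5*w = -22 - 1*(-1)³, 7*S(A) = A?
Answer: 1701/5 ≈ 340.20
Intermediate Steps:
S(A) = A/7
w = 21/5 (w = -(-22 - 1*(-1)³)/5 = -(-22 - 1*(-1))/5 = -(-22 + 1)/5 = -⅕*(-21) = 21/5 ≈ 4.2000)
O(t) = 81 (O(t) = (-4 - 5)² = (-9)² = 81)
O(S(2))*w = 81*(21/5) = 1701/5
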